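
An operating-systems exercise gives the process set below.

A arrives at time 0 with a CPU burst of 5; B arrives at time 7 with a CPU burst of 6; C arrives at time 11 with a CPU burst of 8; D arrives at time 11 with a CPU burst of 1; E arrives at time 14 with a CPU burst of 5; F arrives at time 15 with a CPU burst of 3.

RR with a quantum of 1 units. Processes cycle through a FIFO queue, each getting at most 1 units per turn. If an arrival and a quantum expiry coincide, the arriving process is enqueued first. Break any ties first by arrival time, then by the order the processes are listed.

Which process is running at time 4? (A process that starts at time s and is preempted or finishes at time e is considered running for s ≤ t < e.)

A

Timeline: | A 0-5 | idle 5-7 | B 7-11 | C 11-12 | D 12-13 | B 13-14 | C 14-15 | E 15-16 | B 16-17 | F 17-18 | C 18-19 | E 19-20 | F 20-21 | C 21-22 | E 22-23 | F 23-24 | C 24-25 | E 25-26 | C 26-27 | E 27-28 | C 28-30 |
Completion: A=5  B=17  C=30  D=13  E=28  F=24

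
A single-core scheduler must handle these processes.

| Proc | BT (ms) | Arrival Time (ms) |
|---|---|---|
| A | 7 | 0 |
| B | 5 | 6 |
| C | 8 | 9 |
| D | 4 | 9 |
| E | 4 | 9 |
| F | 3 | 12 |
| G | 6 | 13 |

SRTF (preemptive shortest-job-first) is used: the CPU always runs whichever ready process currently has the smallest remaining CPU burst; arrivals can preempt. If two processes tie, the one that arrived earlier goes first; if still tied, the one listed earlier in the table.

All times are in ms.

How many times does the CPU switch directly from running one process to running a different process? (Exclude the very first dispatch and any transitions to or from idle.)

Gantt: | A 0-7 | B 7-12 | F 12-15 | D 15-19 | E 19-23 | G 23-29 | C 29-37 |
Completion: A=7  B=12  C=37  D=19  E=23  F=15  G=29

6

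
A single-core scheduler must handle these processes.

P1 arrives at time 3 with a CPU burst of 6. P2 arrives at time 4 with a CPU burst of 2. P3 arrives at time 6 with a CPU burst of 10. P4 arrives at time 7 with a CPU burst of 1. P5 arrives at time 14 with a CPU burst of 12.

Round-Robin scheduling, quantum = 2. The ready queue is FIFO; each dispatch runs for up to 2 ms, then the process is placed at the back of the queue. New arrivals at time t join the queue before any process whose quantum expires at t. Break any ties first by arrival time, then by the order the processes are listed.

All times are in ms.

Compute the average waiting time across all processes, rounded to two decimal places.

6.00

Gantt: | idle 0-3 | P1 3-5 | P2 5-7 | P1 7-9 | P3 9-11 | P4 11-12 | P1 12-14 | P3 14-16 | P5 16-18 | P3 18-20 | P5 20-22 | P3 22-24 | P5 24-26 | P3 26-28 | P5 28-34 |
Completion: P1=14  P2=7  P3=28  P4=12  P5=34
Waiting times: P1=5, P2=1, P3=12, P4=4, P5=8
Average waiting = (5+1+12+4+8) / 5 = 30/5 = 6.00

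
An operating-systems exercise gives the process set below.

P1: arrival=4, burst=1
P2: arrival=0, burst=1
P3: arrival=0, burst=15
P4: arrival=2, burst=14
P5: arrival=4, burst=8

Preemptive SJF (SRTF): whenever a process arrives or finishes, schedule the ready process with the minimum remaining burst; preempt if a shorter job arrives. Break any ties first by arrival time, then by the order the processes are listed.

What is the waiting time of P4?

Schedule: | P2 0-1 | P3 1-4 | P1 4-5 | P5 5-13 | P3 13-25 | P4 25-39 |
Completion: P1=5  P2=1  P3=25  P4=39  P5=13
Waiting(P4) = turnaround − burst = 37 − 14 = 23

23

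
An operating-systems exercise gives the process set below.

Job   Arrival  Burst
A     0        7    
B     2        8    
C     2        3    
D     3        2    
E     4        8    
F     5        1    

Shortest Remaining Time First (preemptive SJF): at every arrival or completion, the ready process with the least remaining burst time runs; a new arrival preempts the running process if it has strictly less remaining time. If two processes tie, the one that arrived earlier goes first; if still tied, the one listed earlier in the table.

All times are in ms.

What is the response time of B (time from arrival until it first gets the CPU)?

Gantt: | A 0-2 | C 2-5 | F 5-6 | D 6-8 | A 8-13 | B 13-21 | E 21-29 |
Completion: A=13  B=21  C=5  D=8  E=29  F=6
Response(B) = first start − arrival = 13 − 2 = 11

11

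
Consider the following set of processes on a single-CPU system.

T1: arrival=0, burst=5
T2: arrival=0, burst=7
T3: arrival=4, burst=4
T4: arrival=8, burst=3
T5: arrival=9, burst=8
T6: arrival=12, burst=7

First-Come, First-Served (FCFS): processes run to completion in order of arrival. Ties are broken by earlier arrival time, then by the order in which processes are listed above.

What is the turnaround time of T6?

Gantt: | T1 0-5 | T2 5-12 | T3 12-16 | T4 16-19 | T5 19-27 | T6 27-34 |
Completion: T1=5  T2=12  T3=16  T4=19  T5=27  T6=34
Turnaround (C−A): T1=5  T2=12  T3=12  T4=11  T5=18  T6=22
Turnaround(T6) = completion − arrival = 34 − 12 = 22

22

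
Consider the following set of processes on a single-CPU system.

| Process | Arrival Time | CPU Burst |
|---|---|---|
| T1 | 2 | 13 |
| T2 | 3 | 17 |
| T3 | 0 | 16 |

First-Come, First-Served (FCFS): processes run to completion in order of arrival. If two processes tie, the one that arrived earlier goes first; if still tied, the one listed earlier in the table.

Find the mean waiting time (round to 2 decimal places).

13.33

Gantt: | T3 0-16 | T1 16-29 | T2 29-46 |
Completion: T1=29  T2=46  T3=16
Waiting times: T1=14, T2=26, T3=0
Average waiting = (14+26+0) / 3 = 40/3 = 13.33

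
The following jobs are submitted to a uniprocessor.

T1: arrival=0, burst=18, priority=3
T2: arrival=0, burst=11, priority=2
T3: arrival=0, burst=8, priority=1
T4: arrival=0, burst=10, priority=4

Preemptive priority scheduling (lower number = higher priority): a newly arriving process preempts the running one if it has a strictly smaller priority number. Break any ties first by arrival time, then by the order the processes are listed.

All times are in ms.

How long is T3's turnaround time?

8

Schedule: | T3 0-8 | T2 8-19 | T1 19-37 | T4 37-47 |
Completion: T1=37  T2=19  T3=8  T4=47
Turnaround (C−A): T1=37  T2=19  T3=8  T4=47
Turnaround(T3) = completion − arrival = 8 − 0 = 8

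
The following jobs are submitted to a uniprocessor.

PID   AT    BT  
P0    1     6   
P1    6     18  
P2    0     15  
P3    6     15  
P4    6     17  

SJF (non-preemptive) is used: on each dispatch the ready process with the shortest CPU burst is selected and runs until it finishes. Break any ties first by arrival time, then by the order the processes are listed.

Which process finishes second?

Timeline: | P2 0-15 | P0 15-21 | P3 21-36 | P4 36-53 | P1 53-71 |
Completion: P0=21  P1=71  P2=15  P3=36  P4=53
Turnaround (C−A): P0=20  P1=65  P2=15  P3=30  P4=47
Finish order: P2 → P0 → P3 → P4 → P1

P0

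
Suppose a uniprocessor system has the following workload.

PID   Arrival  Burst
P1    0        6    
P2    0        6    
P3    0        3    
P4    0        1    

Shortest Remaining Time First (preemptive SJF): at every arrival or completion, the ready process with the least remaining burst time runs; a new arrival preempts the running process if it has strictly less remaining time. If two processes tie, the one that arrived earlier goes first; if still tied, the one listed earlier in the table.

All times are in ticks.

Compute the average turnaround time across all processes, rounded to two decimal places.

7.75

Schedule: | P4 0-1 | P3 1-4 | P1 4-10 | P2 10-16 |
Completion: P1=10  P2=16  P3=4  P4=1
Turnaround (C−A): P1=10  P2=16  P3=4  P4=1
Turnaround times: P1=10, P2=16, P3=4, P4=1
Average turnaround = (10+16+4+1) / 4 = 31/4 = 7.75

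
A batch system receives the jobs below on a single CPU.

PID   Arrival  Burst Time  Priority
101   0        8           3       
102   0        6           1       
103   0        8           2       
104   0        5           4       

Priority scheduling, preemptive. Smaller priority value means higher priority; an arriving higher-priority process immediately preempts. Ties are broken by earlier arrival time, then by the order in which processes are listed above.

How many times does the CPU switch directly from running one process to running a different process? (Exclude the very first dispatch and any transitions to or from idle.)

Schedule: | 102 0-6 | 103 6-14 | 101 14-22 | 104 22-27 |
Completion: 101=22  102=6  103=14  104=27

3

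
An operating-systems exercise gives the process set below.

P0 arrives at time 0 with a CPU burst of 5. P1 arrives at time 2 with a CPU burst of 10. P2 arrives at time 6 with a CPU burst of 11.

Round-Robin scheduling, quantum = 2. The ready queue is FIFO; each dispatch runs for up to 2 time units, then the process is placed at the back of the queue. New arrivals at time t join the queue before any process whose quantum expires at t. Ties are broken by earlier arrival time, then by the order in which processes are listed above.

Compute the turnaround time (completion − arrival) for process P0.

Timeline: | P0 0-2 | P1 2-4 | P0 4-6 | P1 6-8 | P2 8-10 | P0 10-11 | P1 11-13 | P2 13-15 | P1 15-17 | P2 17-19 | P1 19-21 | P2 21-26 |
Completion: P0=11  P1=21  P2=26
Turnaround (C−A): P0=11  P1=19  P2=20
Turnaround(P0) = completion − arrival = 11 − 0 = 11

11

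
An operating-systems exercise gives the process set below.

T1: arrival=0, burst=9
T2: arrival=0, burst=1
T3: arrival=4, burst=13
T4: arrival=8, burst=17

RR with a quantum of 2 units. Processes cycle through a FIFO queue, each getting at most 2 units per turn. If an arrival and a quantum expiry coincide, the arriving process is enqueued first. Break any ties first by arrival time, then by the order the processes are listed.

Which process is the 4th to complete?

T4

Gantt: | T1 0-2 | T2 2-3 | T1 3-5 | T3 5-7 | T1 7-9 | T3 9-11 | T4 11-13 | T1 13-15 | T3 15-17 | T4 17-19 | T1 19-20 | T3 20-22 | T4 22-24 | T3 24-26 | T4 26-28 | T3 28-30 | T4 30-32 | T3 32-33 | T4 33-40 |
Completion: T1=20  T2=3  T3=33  T4=40
Finish order: T2 → T1 → T3 → T4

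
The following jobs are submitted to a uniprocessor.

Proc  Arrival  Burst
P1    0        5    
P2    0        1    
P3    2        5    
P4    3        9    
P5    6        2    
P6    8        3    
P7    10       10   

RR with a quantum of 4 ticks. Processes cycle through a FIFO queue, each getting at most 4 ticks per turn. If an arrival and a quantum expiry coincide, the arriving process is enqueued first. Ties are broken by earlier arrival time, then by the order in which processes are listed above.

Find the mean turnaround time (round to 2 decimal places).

16.14

Timeline: | P1 0-4 | P2 4-5 | P3 5-9 | P4 9-13 | P1 13-14 | P5 14-16 | P6 16-19 | P3 19-20 | P7 20-24 | P4 24-28 | P7 28-32 | P4 32-33 | P7 33-35 |
Completion: P1=14  P2=5  P3=20  P4=33  P5=16  P6=19  P7=35
Turnaround times: P1=14, P2=5, P3=18, P4=30, P5=10, P6=11, P7=25
Average turnaround = (14+5+18+30+10+11+25) / 7 = 113/7 = 16.14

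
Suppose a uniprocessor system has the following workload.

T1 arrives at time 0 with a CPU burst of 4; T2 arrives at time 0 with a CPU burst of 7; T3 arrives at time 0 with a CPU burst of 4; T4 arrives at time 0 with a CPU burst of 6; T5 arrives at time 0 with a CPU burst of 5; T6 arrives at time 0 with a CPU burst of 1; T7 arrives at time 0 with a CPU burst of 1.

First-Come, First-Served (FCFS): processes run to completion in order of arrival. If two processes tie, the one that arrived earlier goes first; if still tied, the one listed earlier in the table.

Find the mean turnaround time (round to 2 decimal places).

Gantt: | T1 0-4 | T2 4-11 | T3 11-15 | T4 15-21 | T5 21-26 | T6 26-27 | T7 27-28 |
Completion: T1=4  T2=11  T3=15  T4=21  T5=26  T6=27  T7=28
Turnaround times: T1=4, T2=11, T3=15, T4=21, T5=26, T6=27, T7=28
Average turnaround = (4+11+15+21+26+27+28) / 7 = 132/7 = 18.86

18.86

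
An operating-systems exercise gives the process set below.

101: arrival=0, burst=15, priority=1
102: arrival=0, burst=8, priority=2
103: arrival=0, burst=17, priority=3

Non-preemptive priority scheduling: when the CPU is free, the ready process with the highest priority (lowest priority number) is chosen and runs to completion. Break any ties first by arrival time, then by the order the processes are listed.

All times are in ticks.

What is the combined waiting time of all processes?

38

Schedule: | 101 0-15 | 102 15-23 | 103 23-40 |
Completion: 101=15  102=23  103=40
Turnaround (C−A): 101=15  102=23  103=40
Waiting = turnaround − burst: 101=0, 102=15, 103=23
Total waiting = 0 + 15 + 23 = 38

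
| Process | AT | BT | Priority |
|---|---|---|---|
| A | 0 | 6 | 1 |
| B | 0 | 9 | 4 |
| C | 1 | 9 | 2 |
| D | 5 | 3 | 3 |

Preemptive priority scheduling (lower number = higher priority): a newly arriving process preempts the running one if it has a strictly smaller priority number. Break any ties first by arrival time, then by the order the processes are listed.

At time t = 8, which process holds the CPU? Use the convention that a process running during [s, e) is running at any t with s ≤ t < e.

Schedule: | A 0-6 | C 6-15 | D 15-18 | B 18-27 |
Completion: A=6  B=27  C=15  D=18
Turnaround (C−A): A=6  B=27  C=14  D=13

C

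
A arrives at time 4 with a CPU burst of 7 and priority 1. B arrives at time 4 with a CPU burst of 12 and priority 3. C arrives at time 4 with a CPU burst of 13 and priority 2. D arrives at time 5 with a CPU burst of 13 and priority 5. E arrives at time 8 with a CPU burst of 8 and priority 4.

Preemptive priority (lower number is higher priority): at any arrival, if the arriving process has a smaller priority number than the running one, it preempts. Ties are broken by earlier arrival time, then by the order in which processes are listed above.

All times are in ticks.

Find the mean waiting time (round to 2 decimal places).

Schedule: | idle 0-4 | A 4-11 | C 11-24 | B 24-36 | E 36-44 | D 44-57 |
Completion: A=11  B=36  C=24  D=57  E=44
Turnaround (C−A): A=7  B=32  C=20  D=52  E=36
Waiting times: A=0, B=20, C=7, D=39, E=28
Average waiting = (0+20+7+39+28) / 5 = 94/5 = 18.80

18.80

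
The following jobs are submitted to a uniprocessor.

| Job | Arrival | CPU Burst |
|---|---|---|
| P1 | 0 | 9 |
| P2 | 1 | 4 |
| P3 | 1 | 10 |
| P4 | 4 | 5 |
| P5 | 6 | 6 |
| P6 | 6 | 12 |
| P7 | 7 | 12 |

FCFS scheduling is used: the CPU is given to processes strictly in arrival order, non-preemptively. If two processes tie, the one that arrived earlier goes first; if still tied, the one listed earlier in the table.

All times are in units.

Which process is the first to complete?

P1

Schedule: | P1 0-9 | P2 9-13 | P3 13-23 | P4 23-28 | P5 28-34 | P6 34-46 | P7 46-58 |
Completion: P1=9  P2=13  P3=23  P4=28  P5=34  P6=46  P7=58
Turnaround (C−A): P1=9  P2=12  P3=22  P4=24  P5=28  P6=40  P7=51
Finish order: P1 → P2 → P3 → P4 → P5 → P6 → P7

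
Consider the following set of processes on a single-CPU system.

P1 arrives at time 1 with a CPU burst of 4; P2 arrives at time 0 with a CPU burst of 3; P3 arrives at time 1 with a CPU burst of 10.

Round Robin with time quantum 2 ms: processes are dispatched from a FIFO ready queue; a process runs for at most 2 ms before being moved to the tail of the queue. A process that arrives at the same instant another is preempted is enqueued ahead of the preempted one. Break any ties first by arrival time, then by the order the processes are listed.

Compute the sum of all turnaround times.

Timeline: | P2 0-2 | P1 2-4 | P3 4-6 | P2 6-7 | P1 7-9 | P3 9-17 |
Completion: P1=9  P2=7  P3=17
Turnaround (C−A): P1=8  P2=7  P3=16
Turnaround = completion − arrival: P1=8, P2=7, P3=16
Total turnaround = 8 + 7 + 16 = 31

31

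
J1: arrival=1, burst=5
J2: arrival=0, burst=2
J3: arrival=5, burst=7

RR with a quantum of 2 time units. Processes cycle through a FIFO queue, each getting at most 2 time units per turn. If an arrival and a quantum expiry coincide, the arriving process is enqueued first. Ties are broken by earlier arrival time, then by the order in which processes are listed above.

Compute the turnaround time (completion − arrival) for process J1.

Timeline: | J2 0-2 | J1 2-6 | J3 6-8 | J1 8-9 | J3 9-14 |
Completion: J1=9  J2=2  J3=14
Turnaround (C−A): J1=8  J2=2  J3=9
Turnaround(J1) = completion − arrival = 9 − 1 = 8

8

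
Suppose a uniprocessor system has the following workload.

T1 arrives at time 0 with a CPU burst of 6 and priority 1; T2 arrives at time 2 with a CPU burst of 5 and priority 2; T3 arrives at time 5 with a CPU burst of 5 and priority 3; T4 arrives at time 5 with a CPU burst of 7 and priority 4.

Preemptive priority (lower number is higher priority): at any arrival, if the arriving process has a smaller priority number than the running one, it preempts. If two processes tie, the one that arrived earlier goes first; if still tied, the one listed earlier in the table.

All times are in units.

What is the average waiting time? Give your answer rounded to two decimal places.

5.25

Gantt: | T1 0-6 | T2 6-11 | T3 11-16 | T4 16-23 |
Completion: T1=6  T2=11  T3=16  T4=23
Turnaround (C−A): T1=6  T2=9  T3=11  T4=18
Waiting times: T1=0, T2=4, T3=6, T4=11
Average waiting = (0+4+6+11) / 4 = 21/4 = 5.25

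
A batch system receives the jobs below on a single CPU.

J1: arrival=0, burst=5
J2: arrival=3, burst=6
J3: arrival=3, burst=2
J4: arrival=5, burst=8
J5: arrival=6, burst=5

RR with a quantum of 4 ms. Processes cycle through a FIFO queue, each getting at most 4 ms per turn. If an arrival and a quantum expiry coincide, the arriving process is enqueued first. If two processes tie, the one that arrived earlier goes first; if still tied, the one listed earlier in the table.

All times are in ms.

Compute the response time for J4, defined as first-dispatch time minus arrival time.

Timeline: | J1 0-4 | J2 4-8 | J3 8-10 | J1 10-11 | J4 11-15 | J5 15-19 | J2 19-21 | J4 21-25 | J5 25-26 |
Completion: J1=11  J2=21  J3=10  J4=25  J5=26
Turnaround (C−A): J1=11  J2=18  J3=7  J4=20  J5=20
Response(J4) = first start − arrival = 11 − 5 = 6

6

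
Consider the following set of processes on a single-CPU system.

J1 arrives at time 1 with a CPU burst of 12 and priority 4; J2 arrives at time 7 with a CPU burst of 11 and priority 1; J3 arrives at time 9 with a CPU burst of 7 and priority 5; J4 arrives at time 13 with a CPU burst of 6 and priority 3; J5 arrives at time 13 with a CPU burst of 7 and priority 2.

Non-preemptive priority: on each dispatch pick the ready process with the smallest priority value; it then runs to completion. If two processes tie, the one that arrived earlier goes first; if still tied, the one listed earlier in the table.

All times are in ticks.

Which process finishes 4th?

J4

Gantt: | idle 0-1 | J1 1-13 | J2 13-24 | J5 24-31 | J4 31-37 | J3 37-44 |
Completion: J1=13  J2=24  J3=44  J4=37  J5=31
Turnaround (C−A): J1=12  J2=17  J3=35  J4=24  J5=18
Finish order: J1 → J2 → J5 → J4 → J3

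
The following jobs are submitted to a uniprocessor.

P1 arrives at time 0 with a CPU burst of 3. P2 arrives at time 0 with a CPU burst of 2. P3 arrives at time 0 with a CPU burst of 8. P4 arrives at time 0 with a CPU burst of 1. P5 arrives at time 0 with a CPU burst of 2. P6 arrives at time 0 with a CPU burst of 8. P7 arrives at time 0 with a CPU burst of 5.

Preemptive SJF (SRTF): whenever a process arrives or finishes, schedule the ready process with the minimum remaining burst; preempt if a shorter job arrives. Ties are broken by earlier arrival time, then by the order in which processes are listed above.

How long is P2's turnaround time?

Schedule: | P4 0-1 | P2 1-3 | P5 3-5 | P1 5-8 | P7 8-13 | P3 13-21 | P6 21-29 |
Completion: P1=8  P2=3  P3=21  P4=1  P5=5  P6=29  P7=13
Turnaround (C−A): P1=8  P2=3  P3=21  P4=1  P5=5  P6=29  P7=13
Turnaround(P2) = completion − arrival = 3 − 0 = 3

3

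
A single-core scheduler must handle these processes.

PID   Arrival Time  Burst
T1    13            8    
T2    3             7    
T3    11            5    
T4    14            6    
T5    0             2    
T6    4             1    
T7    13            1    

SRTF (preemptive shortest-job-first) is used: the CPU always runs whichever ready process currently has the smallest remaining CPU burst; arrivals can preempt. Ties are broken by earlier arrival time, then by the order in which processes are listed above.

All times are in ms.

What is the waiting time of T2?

Gantt: | T5 0-2 | idle 2-3 | T2 3-4 | T6 4-5 | T2 5-11 | T3 11-13 | T7 13-14 | T3 14-17 | T4 17-23 | T1 23-31 |
Completion: T1=31  T2=11  T3=17  T4=23  T5=2  T6=5  T7=14
Waiting(T2) = turnaround − burst = 8 − 7 = 1

1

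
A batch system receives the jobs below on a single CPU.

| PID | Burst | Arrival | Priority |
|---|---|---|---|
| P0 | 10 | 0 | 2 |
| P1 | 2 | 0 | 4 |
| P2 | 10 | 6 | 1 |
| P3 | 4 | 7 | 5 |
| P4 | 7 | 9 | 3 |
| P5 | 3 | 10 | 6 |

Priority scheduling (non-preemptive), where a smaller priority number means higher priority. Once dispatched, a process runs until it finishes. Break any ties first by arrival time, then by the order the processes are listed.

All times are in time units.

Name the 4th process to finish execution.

P1

Gantt: | P0 0-10 | P2 10-20 | P4 20-27 | P1 27-29 | P3 29-33 | P5 33-36 |
Completion: P0=10  P1=29  P2=20  P3=33  P4=27  P5=36
Turnaround (C−A): P0=10  P1=29  P2=14  P3=26  P4=18  P5=26
Finish order: P0 → P2 → P4 → P1 → P3 → P5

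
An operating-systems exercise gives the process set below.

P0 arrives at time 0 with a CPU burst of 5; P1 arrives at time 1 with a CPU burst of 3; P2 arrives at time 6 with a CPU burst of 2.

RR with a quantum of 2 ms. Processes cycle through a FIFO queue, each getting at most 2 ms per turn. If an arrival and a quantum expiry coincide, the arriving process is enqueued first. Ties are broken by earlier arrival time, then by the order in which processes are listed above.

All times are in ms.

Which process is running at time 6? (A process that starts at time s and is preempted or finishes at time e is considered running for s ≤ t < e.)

P1

Timeline: | P0 0-2 | P1 2-4 | P0 4-6 | P1 6-7 | P2 7-9 | P0 9-10 |
Completion: P0=10  P1=7  P2=9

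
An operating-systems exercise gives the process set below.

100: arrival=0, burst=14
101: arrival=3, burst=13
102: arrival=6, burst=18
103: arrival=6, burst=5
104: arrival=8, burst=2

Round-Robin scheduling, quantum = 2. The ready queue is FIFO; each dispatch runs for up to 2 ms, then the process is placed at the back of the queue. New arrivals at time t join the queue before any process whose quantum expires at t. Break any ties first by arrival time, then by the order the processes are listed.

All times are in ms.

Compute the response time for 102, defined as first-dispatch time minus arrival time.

2

Timeline: | 100 0-4 | 101 4-6 | 100 6-8 | 102 8-10 | 103 10-12 | 101 12-14 | 104 14-16 | 100 16-18 | 102 18-20 | 103 20-22 | 101 22-24 | 100 24-26 | 102 26-28 | 103 28-29 | 101 29-31 | 100 31-33 | 102 33-35 | 101 35-37 | 100 37-39 | 102 39-41 | 101 41-43 | 102 43-45 | 101 45-46 | 102 46-52 |
Completion: 100=39  101=46  102=52  103=29  104=16
Response(102) = first start − arrival = 8 − 6 = 2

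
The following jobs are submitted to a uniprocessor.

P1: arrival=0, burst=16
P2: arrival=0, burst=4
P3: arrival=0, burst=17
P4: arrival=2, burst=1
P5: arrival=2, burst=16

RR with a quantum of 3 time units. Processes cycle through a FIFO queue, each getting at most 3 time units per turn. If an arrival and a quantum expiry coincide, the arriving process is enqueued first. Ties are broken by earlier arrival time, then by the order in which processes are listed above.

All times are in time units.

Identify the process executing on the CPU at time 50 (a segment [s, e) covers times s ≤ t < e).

P1

Timeline: | P1 0-3 | P2 3-6 | P3 6-9 | P4 9-10 | P5 10-13 | P1 13-16 | P2 16-17 | P3 17-20 | P5 20-23 | P1 23-26 | P3 26-29 | P5 29-32 | P1 32-35 | P3 35-38 | P5 38-41 | P1 41-44 | P3 44-47 | P5 47-50 | P1 50-51 | P3 51-53 | P5 53-54 |
Completion: P1=51  P2=17  P3=53  P4=10  P5=54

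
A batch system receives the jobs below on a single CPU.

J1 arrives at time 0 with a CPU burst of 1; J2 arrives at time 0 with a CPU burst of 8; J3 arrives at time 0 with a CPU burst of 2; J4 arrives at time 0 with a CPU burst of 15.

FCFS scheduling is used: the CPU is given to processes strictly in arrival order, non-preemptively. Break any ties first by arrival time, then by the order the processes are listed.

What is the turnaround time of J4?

26

Timeline: | J1 0-1 | J2 1-9 | J3 9-11 | J4 11-26 |
Completion: J1=1  J2=9  J3=11  J4=26
Turnaround(J4) = completion − arrival = 26 − 0 = 26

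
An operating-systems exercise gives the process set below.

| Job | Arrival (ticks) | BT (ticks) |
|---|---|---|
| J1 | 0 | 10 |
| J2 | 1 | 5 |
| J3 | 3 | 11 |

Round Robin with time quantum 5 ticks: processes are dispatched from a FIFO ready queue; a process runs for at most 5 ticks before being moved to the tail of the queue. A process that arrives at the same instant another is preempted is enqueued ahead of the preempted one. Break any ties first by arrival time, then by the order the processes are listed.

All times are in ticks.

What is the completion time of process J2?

Timeline: | J1 0-5 | J2 5-10 | J3 10-15 | J1 15-20 | J3 20-26 |
Completion: J1=20  J2=10  J3=26
Turnaround (C−A): J1=20  J2=9  J3=23

10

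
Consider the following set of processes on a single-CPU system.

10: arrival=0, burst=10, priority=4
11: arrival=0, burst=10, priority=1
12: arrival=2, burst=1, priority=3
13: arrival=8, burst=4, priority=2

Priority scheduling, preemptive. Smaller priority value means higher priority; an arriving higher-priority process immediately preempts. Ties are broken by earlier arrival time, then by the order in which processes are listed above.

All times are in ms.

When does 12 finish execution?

15

Schedule: | 11 0-10 | 13 10-14 | 12 14-15 | 10 15-25 |
Completion: 10=25  11=10  12=15  13=14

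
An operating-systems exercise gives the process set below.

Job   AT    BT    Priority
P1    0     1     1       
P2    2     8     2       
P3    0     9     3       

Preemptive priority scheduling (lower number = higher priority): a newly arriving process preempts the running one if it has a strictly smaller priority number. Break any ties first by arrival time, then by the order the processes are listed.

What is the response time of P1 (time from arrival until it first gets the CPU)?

0

Gantt: | P1 0-1 | P3 1-2 | P2 2-10 | P3 10-18 |
Completion: P1=1  P2=10  P3=18
Turnaround (C−A): P1=1  P2=8  P3=18
Response(P1) = first start − arrival = 0 − 0 = 0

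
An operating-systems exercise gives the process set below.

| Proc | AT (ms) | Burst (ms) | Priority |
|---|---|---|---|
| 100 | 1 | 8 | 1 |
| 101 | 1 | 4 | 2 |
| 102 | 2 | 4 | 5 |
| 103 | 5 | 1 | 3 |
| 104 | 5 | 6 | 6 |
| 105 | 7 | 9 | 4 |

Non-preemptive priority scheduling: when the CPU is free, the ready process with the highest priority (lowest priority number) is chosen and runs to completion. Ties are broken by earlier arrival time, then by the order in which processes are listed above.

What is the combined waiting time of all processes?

Gantt: | idle 0-1 | 100 1-9 | 101 9-13 | 103 13-14 | 105 14-23 | 102 23-27 | 104 27-33 |
Completion: 100=9  101=13  102=27  103=14  104=33  105=23
Turnaround (C−A): 100=8  101=12  102=25  103=9  104=28  105=16
Waiting = turnaround − burst: 100=0, 101=8, 102=21, 103=8, 104=22, 105=7
Total waiting = 0 + 8 + 21 + 8 + 22 + 7 = 66

66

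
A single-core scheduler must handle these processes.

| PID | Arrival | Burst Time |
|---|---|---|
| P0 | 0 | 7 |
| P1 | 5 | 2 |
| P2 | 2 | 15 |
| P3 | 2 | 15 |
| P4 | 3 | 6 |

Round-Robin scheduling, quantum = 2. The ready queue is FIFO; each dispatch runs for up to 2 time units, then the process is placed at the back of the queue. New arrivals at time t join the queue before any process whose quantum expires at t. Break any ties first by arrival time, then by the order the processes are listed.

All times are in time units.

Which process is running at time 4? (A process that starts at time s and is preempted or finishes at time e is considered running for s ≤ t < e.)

P3

Timeline: | P0 0-2 | P2 2-4 | P3 4-6 | P0 6-8 | P4 8-10 | P2 10-12 | P1 12-14 | P3 14-16 | P0 16-18 | P4 18-20 | P2 20-22 | P3 22-24 | P0 24-25 | P4 25-27 | P2 27-29 | P3 29-31 | P2 31-33 | P3 33-35 | P2 35-37 | P3 37-39 | P2 39-41 | P3 41-43 | P2 43-44 | P3 44-45 |
Completion: P0=25  P1=14  P2=44  P3=45  P4=27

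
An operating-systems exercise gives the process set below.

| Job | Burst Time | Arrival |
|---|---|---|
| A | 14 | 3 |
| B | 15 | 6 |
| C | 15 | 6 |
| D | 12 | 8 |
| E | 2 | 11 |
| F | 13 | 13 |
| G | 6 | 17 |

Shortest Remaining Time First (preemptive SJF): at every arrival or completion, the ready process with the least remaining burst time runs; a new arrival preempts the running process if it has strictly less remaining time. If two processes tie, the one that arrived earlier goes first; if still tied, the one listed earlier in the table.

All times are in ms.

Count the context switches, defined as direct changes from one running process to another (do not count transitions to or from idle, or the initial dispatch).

7

Gantt: | idle 0-3 | A 3-11 | E 11-13 | A 13-19 | G 19-25 | D 25-37 | F 37-50 | B 50-65 | C 65-80 |
Completion: A=19  B=65  C=80  D=37  E=13  F=50  G=25
Turnaround (C−A): A=16  B=59  C=74  D=29  E=2  F=37  G=8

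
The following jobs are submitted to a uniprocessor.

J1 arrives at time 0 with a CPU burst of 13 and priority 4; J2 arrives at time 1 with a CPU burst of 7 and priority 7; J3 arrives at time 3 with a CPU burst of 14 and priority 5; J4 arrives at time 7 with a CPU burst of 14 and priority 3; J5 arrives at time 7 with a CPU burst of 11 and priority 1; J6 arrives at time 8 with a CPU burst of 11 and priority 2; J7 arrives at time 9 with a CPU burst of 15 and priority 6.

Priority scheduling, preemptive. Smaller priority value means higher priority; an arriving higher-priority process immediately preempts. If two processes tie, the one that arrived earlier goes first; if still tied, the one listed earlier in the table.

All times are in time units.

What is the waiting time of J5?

Schedule: | J1 0-7 | J5 7-18 | J6 18-29 | J4 29-43 | J1 43-49 | J3 49-63 | J7 63-78 | J2 78-85 |
Completion: J1=49  J2=85  J3=63  J4=43  J5=18  J6=29  J7=78
Waiting(J5) = turnaround − burst = 11 − 11 = 0

0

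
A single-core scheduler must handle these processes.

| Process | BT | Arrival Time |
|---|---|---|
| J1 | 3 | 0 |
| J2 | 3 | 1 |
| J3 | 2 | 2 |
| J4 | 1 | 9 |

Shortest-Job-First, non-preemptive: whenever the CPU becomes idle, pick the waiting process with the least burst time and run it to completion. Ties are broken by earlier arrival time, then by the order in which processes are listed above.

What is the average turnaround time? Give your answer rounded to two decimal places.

Timeline: | J1 0-3 | J3 3-5 | J2 5-8 | idle 8-9 | J4 9-10 |
Completion: J1=3  J2=8  J3=5  J4=10
Turnaround (C−A): J1=3  J2=7  J3=3  J4=1
Turnaround times: J1=3, J2=7, J3=3, J4=1
Average turnaround = (3+7+3+1) / 4 = 14/4 = 3.50

3.50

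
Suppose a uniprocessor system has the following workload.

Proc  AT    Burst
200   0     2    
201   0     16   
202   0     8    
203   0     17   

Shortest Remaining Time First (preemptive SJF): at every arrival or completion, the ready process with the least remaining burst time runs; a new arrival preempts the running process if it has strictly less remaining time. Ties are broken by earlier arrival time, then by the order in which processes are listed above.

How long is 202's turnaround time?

10

Gantt: | 200 0-2 | 202 2-10 | 201 10-26 | 203 26-43 |
Completion: 200=2  201=26  202=10  203=43
Turnaround (C−A): 200=2  201=26  202=10  203=43
Turnaround(202) = completion − arrival = 10 − 0 = 10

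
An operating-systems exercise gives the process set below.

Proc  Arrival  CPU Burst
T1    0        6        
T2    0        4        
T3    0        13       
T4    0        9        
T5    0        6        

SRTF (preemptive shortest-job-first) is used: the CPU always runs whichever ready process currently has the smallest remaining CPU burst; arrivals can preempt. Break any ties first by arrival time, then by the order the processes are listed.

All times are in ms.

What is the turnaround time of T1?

10

Schedule: | T2 0-4 | T1 4-10 | T5 10-16 | T4 16-25 | T3 25-38 |
Completion: T1=10  T2=4  T3=38  T4=25  T5=16
Turnaround (C−A): T1=10  T2=4  T3=38  T4=25  T5=16
Turnaround(T1) = completion − arrival = 10 − 0 = 10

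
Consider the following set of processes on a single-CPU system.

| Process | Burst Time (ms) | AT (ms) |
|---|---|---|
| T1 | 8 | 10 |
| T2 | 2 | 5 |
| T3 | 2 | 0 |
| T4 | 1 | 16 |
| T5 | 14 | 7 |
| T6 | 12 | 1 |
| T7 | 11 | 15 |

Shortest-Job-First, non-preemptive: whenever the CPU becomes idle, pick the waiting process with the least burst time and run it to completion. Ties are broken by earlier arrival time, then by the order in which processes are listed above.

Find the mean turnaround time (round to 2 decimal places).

Timeline: | T3 0-2 | T6 2-14 | T2 14-16 | T4 16-17 | T1 17-25 | T7 25-36 | T5 36-50 |
Completion: T1=25  T2=16  T3=2  T4=17  T5=50  T6=14  T7=36
Turnaround (C−A): T1=15  T2=11  T3=2  T4=1  T5=43  T6=13  T7=21
Turnaround times: T1=15, T2=11, T3=2, T4=1, T5=43, T6=13, T7=21
Average turnaround = (15+11+2+1+43+13+21) / 7 = 106/7 = 15.14

15.14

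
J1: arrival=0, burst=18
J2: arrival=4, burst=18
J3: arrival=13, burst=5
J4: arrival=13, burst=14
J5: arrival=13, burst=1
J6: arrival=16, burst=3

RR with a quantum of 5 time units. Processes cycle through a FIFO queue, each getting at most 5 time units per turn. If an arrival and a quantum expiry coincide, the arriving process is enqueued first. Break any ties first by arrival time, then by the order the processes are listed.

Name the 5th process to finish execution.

J2

Timeline: | J1 0-5 | J2 5-10 | J1 10-15 | J2 15-20 | J3 20-25 | J4 25-30 | J5 30-31 | J1 31-36 | J6 36-39 | J2 39-44 | J4 44-49 | J1 49-52 | J2 52-55 | J4 55-59 |
Completion: J1=52  J2=55  J3=25  J4=59  J5=31  J6=39
Turnaround (C−A): J1=52  J2=51  J3=12  J4=46  J5=18  J6=23
Finish order: J3 → J5 → J6 → J1 → J2 → J4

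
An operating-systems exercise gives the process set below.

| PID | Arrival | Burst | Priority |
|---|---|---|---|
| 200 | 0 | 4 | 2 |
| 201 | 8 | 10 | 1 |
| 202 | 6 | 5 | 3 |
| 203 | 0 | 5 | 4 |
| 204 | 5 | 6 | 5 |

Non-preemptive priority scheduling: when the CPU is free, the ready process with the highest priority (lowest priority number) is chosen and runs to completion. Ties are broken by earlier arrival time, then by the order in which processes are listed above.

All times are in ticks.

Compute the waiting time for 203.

Timeline: | 200 0-4 | 203 4-9 | 201 9-19 | 202 19-24 | 204 24-30 |
Completion: 200=4  201=19  202=24  203=9  204=30
Turnaround (C−A): 200=4  201=11  202=18  203=9  204=25
Waiting(203) = turnaround − burst = 9 − 5 = 4

4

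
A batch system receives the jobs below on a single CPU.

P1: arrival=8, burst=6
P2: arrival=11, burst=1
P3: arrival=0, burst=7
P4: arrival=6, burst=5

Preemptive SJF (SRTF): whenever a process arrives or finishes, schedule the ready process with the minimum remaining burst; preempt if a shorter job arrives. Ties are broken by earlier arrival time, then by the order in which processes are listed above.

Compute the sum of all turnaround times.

Schedule: | P3 0-7 | P4 7-12 | P2 12-13 | P1 13-19 |
Completion: P1=19  P2=13  P3=7  P4=12
Turnaround = completion − arrival: P1=11, P2=2, P3=7, P4=6
Total turnaround = 11 + 2 + 7 + 6 = 26

26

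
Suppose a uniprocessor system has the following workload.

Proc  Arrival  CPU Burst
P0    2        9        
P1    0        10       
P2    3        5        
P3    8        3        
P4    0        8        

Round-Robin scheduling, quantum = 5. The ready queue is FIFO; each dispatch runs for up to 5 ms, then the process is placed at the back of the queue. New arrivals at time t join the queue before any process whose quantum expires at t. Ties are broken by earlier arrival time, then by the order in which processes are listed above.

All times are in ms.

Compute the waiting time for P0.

Gantt: | P1 0-5 | P4 5-10 | P0 10-15 | P2 15-20 | P1 20-25 | P3 25-28 | P4 28-31 | P0 31-35 |
Completion: P0=35  P1=25  P2=20  P3=28  P4=31
Turnaround (C−A): P0=33  P1=25  P2=17  P3=20  P4=31
Waiting(P0) = turnaround − burst = 33 − 9 = 24

24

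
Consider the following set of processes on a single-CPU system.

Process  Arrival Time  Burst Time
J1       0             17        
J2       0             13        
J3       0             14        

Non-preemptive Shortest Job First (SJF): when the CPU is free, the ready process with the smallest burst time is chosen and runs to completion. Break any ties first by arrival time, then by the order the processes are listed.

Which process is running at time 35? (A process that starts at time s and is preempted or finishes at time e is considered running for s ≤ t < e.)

Timeline: | J2 0-13 | J3 13-27 | J1 27-44 |
Completion: J1=44  J2=13  J3=27

J1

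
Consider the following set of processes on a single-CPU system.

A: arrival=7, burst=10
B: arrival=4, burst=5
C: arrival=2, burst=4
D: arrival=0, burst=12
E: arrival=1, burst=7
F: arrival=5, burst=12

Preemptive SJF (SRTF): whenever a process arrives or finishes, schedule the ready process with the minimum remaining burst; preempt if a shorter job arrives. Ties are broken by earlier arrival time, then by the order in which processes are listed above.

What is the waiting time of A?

10

Gantt: | D 0-1 | E 1-2 | C 2-6 | B 6-11 | E 11-17 | A 17-27 | D 27-38 | F 38-50 |
Completion: A=27  B=11  C=6  D=38  E=17  F=50
Turnaround (C−A): A=20  B=7  C=4  D=38  E=16  F=45
Waiting(A) = turnaround − burst = 20 − 10 = 10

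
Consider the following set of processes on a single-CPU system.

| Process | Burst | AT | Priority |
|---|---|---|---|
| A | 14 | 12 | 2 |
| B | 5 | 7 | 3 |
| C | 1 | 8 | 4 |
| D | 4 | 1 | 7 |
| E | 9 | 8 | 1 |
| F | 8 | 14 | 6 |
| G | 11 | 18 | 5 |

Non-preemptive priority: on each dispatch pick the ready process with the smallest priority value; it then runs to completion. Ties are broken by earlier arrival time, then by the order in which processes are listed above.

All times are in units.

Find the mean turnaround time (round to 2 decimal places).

Gantt: | idle 0-1 | D 1-5 | idle 5-7 | B 7-12 | E 12-21 | A 21-35 | C 35-36 | G 36-47 | F 47-55 |
Completion: A=35  B=12  C=36  D=5  E=21  F=55  G=47
Turnaround (C−A): A=23  B=5  C=28  D=4  E=13  F=41  G=29
Turnaround times: A=23, B=5, C=28, D=4, E=13, F=41, G=29
Average turnaround = (23+5+28+4+13+41+29) / 7 = 143/7 = 20.43

20.43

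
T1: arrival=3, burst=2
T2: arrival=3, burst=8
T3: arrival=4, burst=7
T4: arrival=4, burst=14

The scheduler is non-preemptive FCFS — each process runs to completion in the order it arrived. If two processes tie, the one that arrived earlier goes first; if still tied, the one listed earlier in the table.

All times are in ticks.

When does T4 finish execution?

34

Timeline: | idle 0-3 | T1 3-5 | T2 5-13 | T3 13-20 | T4 20-34 |
Completion: T1=5  T2=13  T3=20  T4=34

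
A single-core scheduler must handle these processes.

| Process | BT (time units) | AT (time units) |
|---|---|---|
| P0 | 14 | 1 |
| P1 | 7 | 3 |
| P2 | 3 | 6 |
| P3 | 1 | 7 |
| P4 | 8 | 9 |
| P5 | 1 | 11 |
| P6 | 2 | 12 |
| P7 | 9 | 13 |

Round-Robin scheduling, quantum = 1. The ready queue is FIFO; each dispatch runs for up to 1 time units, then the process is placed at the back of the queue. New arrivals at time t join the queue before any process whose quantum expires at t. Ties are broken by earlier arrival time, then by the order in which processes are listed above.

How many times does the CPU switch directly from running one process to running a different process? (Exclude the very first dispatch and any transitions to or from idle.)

Schedule: | idle 0-1 | P0 1-3 | P1 3-4 | P0 4-5 | P1 5-6 | P0 6-7 | P2 7-8 | P1 8-9 | P3 9-10 | P0 10-11 | P2 11-12 | P4 12-13 | P1 13-14 | P5 14-15 | P0 15-16 | P6 16-17 | P2 17-18 | P7 18-19 | P4 19-20 | P1 20-21 | P0 21-22 | P6 22-23 | P7 23-24 | P4 24-25 | P1 25-26 | P0 26-27 | P7 27-28 | P4 28-29 | P1 29-30 | P0 30-31 | P7 31-32 | P4 32-33 | P0 33-34 | P7 34-35 | P4 35-36 | P0 36-37 | P7 37-38 | P4 38-39 | P0 39-40 | P7 40-41 | P4 41-42 | P0 42-43 | P7 43-44 | P0 44-45 | P7 45-46 |
Completion: P0=45  P1=30  P2=18  P3=10  P4=42  P5=15  P6=23  P7=46

43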